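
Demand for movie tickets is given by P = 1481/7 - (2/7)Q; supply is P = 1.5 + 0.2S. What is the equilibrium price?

Set the two price expressions equal: 1481/7 - (2/7)Q = 1.5 + 0.2Q.
2941/14 = (17/35)Q, so Q* = 432.5.
P* = 1481/7 − (2/7)(432.5) = 88.

P* = 88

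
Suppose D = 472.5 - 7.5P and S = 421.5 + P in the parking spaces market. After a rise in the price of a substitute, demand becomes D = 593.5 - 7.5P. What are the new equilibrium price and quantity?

Original equilibrium: P* = 6, Q* = 427.5.
New equilibrium: 593.5 - 7.5P = 421.5 + P, so 172 = 8.5P and P' = 344/17; Q' = 593.5 − 7.5(344/17) = 15019/34.

P' = 344/17, Q' = 15019/34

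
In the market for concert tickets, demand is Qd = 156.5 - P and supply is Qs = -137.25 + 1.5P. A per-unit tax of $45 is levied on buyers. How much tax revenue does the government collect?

Pre-tax equilibrium: P* = 117.5, Q* = 39.
Tax on buyers shifts demand to Qd = 156.5 − 1(P + 45) = 111.5 - P.
111.5 - P = -137.25 + 1.5P gives seller price Ps = 99.5; buyers pay Pb = 99.5 + 45 = 144.5.
New quantity: Q = 156.5 − 1(144.5) = 12.
Revenue = 45 × 12 = 540.

Tax revenue = 540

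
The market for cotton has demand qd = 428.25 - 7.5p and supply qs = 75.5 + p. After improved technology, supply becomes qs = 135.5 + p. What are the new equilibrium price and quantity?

Original equilibrium: p* = 41.5, q* = 117.
New equilibrium: 428.25 - 7.5p = 135.5 + p, so 292.75 = 8.5p and p' = 1171/34; q' = 428.25 − 7.5(1171/34) = 2889/17.

p' = 1171/34, q' = 2889/17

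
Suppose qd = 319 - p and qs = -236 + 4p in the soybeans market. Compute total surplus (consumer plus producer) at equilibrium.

Equilibrium: 319 - p = -236 + 4p gives p* = 111, q* = 208.
Demand choke price: p = 319; supply starts at p = 59.
CS = ½(319 − 111)(208) = 21632; PS = ½(111 − 59)(208) = 5408.

Total surplus = 27040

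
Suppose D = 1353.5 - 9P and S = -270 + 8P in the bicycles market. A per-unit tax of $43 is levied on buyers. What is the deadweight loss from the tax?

Pre-tax equilibrium: P* = 95.5, Q* = 494.
Tax on buyers shifts demand to D = 1353.5 − 9(P + 43) = 966.5 - 9P.
966.5 - 9P = -270 + 8P gives seller price Ps = 2473/34; buyers pay Pb = 2473/34 + 43 = 3935/34.
New quantity: Q = 1353.5 − 9(3935/34) = 5302/17.
DWL = ½ × 43 × (494 − 5302/17) = 66564/17.

Deadweight loss = 66564/17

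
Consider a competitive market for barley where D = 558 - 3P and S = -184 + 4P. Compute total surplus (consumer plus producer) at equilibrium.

Total surplus = 16800

Equilibrium: 558 - 3P = -184 + 4P gives P* = 106, Q* = 240.
Demand choke price: P = 186; supply starts at P = 46.
CS = ½(186 − 106)(240) = 9600; PS = ½(106 − 46)(240) = 7200.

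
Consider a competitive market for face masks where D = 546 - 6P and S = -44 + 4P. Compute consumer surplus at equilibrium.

Equilibrium: 546 - 6P = -44 + 4P gives P* = 59, Q* = 192.
Demand choke price (D = 0): P = 91.
CS = ½(91 − 59)(192) = 3072.

Consumer surplus = 3072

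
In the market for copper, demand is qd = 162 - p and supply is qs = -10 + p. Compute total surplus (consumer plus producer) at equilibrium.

Equilibrium: 162 - p = -10 + p gives p* = 86, q* = 76.
Demand choke price: p = 162; supply starts at p = 10.
CS = ½(162 − 86)(76) = 2888; PS = ½(86 − 10)(76) = 2888.

Total surplus = 5776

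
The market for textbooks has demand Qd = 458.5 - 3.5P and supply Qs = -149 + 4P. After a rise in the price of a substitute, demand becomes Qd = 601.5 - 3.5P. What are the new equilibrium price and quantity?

P' = 1501/15, Q' = 3769/15

Original equilibrium: P* = 81, Q* = 175.
New equilibrium: 601.5 - 3.5P = -149 + 4P, so 750.5 = 7.5P and P' = 1501/15; Q' = 601.5 − 3.5(1501/15) = 3769/15.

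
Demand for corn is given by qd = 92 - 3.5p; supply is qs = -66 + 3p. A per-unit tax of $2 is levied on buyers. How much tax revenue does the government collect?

Pre-tax equilibrium: p* = 316/13, q* = 90/13.
Tax on buyers shifts demand to qd = 92 − 3.5(p + 2) = 85 - 3.5p.
85 - 3.5p = -66 + 3p gives seller price ps = 302/13; buyers pay pb = 302/13 + 2 = 328/13.
New quantity: q = 92 − 3.5(328/13) = 48/13.
Revenue = 2 × 48/13 = 96/13.

Tax revenue = 96/13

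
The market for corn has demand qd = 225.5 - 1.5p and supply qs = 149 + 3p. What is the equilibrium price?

p* = 17

Set qd = qs: 225.5 - 1.5p = 149 + 3p.
76.5 = 4.5p, so p* = 17.
q* = 225.5 − 1.5(17) = 200.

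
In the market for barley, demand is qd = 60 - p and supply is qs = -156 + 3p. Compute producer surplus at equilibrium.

Producer surplus = 6

Equilibrium: 60 - p = -156 + 3p gives p* = 54, q* = 6.
Supply starts at p = 52 (where qs = 0).
PS = ½(54 − 52)(6) = 6.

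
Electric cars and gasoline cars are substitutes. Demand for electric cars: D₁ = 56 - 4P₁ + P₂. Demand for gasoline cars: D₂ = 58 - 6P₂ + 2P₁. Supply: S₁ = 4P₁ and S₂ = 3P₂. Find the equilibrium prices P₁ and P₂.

Market 1: 56 - 4P₁ + P₂ = 4P₁ → 8P₁ - P₂ = 56.
Market 2: 9P₂ - 2P₁ = 58.
Eliminating P₂: 9×(1) + 1×(2) gives 70P₁ = 562, so P₁ = 281/35.
Back-substitute into (2): P₂ = (58 + 2×281/35) / 9 = 288/35.

P₁ = 281/35, P₂ = 288/35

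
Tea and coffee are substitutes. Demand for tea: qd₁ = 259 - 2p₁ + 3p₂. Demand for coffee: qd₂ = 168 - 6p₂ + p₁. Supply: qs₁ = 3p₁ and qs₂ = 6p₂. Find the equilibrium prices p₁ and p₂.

Market 1: 259 - 2p₁ + 3p₂ = 3p₁ → 5p₁ - 3p₂ = 259.
Market 2: 12p₂ - p₁ = 168.
Eliminating p₂: 12×(1) + 3×(2) gives 57p₁ = 3612, so p₁ = 1204/19.
Back-substitute into (2): p₂ = (168 + 1×1204/19) / 12 = 1099/57.

p₁ = 1204/19, p₂ = 1099/57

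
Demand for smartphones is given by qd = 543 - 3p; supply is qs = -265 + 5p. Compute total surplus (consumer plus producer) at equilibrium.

Total surplus = 15360

Equilibrium: 543 - 3p = -265 + 5p gives p* = 101, q* = 240.
Demand choke price: p = 181; supply starts at p = 53.
CS = ½(181 − 101)(240) = 9600; PS = ½(101 − 53)(240) = 5760.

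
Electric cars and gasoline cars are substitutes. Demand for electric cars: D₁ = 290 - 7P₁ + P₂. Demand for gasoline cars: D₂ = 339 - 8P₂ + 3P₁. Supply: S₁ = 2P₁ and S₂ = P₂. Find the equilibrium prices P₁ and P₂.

P₁ = 983/26, P₂ = 1307/26

Market 1: 290 - 7P₁ + P₂ = 2P₁ → 9P₁ - P₂ = 290.
Market 2: 9P₂ - 3P₁ = 339.
Eliminating P₂: 9×(1) + 1×(2) gives 78P₁ = 2949, so P₁ = 983/26.
Back-substitute into (2): P₂ = (339 + 3×983/26) / 9 = 1307/26.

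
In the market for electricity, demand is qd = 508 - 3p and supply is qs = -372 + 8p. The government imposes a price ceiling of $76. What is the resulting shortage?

Equilibrium price would be p* = 80, so the ceiling at 76 binds.
At p = 76: qd = 508 − 3(76) = 280, qs = -372 + 8(76) = 236.
Shortage = 280 − 236 = 44.

Shortage = 44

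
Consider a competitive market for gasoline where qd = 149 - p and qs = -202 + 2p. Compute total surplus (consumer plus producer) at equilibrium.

Equilibrium: 149 - p = -202 + 2p gives p* = 117, q* = 32.
Demand choke price: p = 149; supply starts at p = 101.
CS = ½(149 − 117)(32) = 512; PS = ½(117 − 101)(32) = 256.

Total surplus = 768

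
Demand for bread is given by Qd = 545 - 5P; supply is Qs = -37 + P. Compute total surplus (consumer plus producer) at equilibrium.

Total surplus = 2160

Equilibrium: 545 - 5P = -37 + P gives P* = 97, Q* = 60.
Demand choke price: P = 109; supply starts at P = 37.
CS = ½(109 − 97)(60) = 360; PS = ½(97 − 37)(60) = 1800.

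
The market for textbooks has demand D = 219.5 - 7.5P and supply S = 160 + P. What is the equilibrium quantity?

Q* = 167

Set D = S: 219.5 - 7.5P = 160 + P.
59.5 = 8.5P, so P* = 7.
Q* = 219.5 − 7.5(7) = 167.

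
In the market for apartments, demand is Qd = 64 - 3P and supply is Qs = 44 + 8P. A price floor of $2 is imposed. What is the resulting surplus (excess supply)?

Equilibrium price would be P* = 20/11, so the floor at 2 binds.
At P = 2: Qd = 58, Qs = 60.
Surplus = 60 − 58 = 2.

Surplus = 2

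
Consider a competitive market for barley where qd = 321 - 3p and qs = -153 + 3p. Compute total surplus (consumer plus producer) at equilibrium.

Total surplus = 2352

Equilibrium: 321 - 3p = -153 + 3p gives p* = 79, q* = 84.
Demand choke price: p = 107; supply starts at p = 51.
CS = ½(107 − 79)(84) = 1176; PS = ½(79 − 51)(84) = 1176.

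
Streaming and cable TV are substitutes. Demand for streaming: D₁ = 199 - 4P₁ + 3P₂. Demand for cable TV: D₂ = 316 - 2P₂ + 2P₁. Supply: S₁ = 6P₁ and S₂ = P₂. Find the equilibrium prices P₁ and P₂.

P₁ = 64.375, P₂ = 148.25

Market 1: 199 - 4P₁ + 3P₂ = 6P₁ → 10P₁ - 3P₂ = 199.
Market 2: 3P₂ - 2P₁ = 316.
Eliminating P₂: 3×(1) + 3×(2) gives 24P₁ = 1545, so P₁ = 64.375.
Back-substitute into (2): P₂ = (316 + 2×64.375) / 3 = 148.25.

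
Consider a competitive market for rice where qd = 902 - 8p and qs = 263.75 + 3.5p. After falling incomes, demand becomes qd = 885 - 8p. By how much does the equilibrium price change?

Original equilibrium: p* = 55.5, q* = 458.
New equilibrium: 885 - 8p = 263.75 + 3.5p, so 621.25 = 11.5p and p' = 2485/46; q' = 885 − 8(2485/46) = 10415/23.
Change in price: 2485/46 − 55.5 = -34/23.

Δp = -34/23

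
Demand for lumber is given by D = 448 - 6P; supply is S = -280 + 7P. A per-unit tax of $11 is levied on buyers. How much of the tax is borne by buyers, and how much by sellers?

Buyers bear 77/13, sellers bear 66/13

Pre-tax equilibrium: P* = 56, Q* = 112.
Tax on buyers shifts demand to D = 448 − 6(P + 11) = 382 - 6P.
382 - 6P = -280 + 7P gives seller price Ps = 662/13; buyers pay Pb = 662/13 + 11 = 805/13.
New quantity: Q = 448 − 6(805/13) = 994/13.
Buyer burden = 805/13 − 56 = 77/13; seller burden = 56 − 662/13 = 66/13.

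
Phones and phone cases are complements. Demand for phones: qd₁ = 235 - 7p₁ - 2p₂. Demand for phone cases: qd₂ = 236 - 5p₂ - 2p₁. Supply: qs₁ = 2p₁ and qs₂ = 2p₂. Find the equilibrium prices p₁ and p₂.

Market 1: 235 - 7p₁ - 2p₂ = 2p₁ → 9p₁ + 2p₂ = 235.
Market 2: 7p₂ + 2p₁ = 236.
Eliminating p₂: 7×(1) − 2×(2) gives 59p₁ = 1173, so p₁ = 1173/59.
Back-substitute into (2): p₂ = (236 − 2×1173/59) / 7 = 1654/59.

p₁ = 1173/59, p₂ = 1654/59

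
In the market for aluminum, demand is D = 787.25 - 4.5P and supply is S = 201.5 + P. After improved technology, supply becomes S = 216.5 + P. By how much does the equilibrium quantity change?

ΔQ = 135/11

Original equilibrium: P* = 106.5, Q* = 308.
New equilibrium: 787.25 - 4.5P = 216.5 + P, so 570.75 = 5.5P and P' = 2283/22; Q' = 787.25 − 4.5(2283/22) = 3523/11.
Change in quantity: 3523/11 − 308 = 135/11.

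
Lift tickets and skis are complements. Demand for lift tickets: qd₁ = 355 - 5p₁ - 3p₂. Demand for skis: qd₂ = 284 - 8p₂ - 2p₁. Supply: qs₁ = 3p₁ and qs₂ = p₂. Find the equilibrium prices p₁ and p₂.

Market 1: 355 - 5p₁ - 3p₂ = 3p₁ → 8p₁ + 3p₂ = 355.
Market 2: 9p₂ + 2p₁ = 284.
Eliminating p₂: 9×(1) − 3×(2) gives 66p₁ = 2343, so p₁ = 35.5.
Back-substitute into (2): p₂ = (284 − 2×35.5) / 9 = 71/3.

p₁ = 35.5, p₂ = 71/3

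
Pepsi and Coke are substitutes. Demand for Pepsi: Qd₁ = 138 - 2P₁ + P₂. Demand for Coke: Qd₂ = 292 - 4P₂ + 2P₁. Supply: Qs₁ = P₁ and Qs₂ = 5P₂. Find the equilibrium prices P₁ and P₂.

Market 1: 138 - 2P₁ + P₂ = P₁ → 3P₁ - P₂ = 138.
Market 2: 9P₂ - 2P₁ = 292.
Eliminating P₂: 9×(1) + 1×(2) gives 25P₁ = 1534, so P₁ = 61.36.
Back-substitute into (2): P₂ = (292 + 2×61.36) / 9 = 46.08.

P₁ = 61.36, P₂ = 46.08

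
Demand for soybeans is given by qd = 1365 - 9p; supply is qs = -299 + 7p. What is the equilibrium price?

Set qd = qs: 1365 - 9p = -299 + 7p.
1664 = 16p, so p* = 104.
q* = 1365 − 9(104) = 429.

p* = 104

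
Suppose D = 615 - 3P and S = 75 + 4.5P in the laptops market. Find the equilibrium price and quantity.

Set D = S: 615 - 3P = 75 + 4.5P.
540 = 7.5P, so P* = 72.
Q* = 615 − 3(72) = 399.

P* = 72, Q* = 399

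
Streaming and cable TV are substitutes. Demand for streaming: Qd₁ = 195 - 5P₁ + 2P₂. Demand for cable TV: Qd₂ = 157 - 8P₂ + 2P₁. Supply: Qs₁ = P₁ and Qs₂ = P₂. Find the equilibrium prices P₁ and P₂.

P₁ = 41.38, P₂ = 26.64

Market 1: 195 - 5P₁ + 2P₂ = P₁ → 6P₁ - 2P₂ = 195.
Market 2: 9P₂ - 2P₁ = 157.
Eliminating P₂: 9×(1) + 2×(2) gives 50P₁ = 2069, so P₁ = 41.38.
Back-substitute into (2): P₂ = (157 + 2×41.38) / 9 = 26.64.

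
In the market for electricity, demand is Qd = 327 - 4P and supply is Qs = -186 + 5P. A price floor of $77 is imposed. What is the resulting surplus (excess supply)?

Equilibrium price would be P* = 57, so the floor at 77 binds.
At P = 77: Qd = 19, Qs = 199.
Surplus = 199 − 19 = 180.

Surplus = 180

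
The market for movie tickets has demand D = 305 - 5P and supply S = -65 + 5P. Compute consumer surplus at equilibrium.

Consumer surplus = 1440

Equilibrium: 305 - 5P = -65 + 5P gives P* = 37, Q* = 120.
Demand choke price (D = 0): P = 61.
CS = ½(61 − 37)(120) = 1440.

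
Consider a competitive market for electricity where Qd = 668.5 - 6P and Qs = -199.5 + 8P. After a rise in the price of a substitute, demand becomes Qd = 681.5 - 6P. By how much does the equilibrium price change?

ΔP = 13/14

Original equilibrium: P* = 62, Q* = 296.5.
New equilibrium: 681.5 - 6P = -199.5 + 8P, so 881 = 14P and P' = 881/14; Q' = 681.5 − 6(881/14) = 4255/14.
Change in price: 881/14 − 62 = 13/14.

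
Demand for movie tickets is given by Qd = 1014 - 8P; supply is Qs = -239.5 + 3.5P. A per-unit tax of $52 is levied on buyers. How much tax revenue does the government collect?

Tax revenue = 18408/23

Pre-tax equilibrium: P* = 109, Q* = 142.
Tax on buyers shifts demand to Qd = 1014 − 8(P + 52) = 598 - 8P.
598 - 8P = -239.5 + 3.5P gives seller price Ps = 1675/23; buyers pay Pb = 1675/23 + 52 = 2871/23.
New quantity: Q = 1014 − 8(2871/23) = 354/23.
Revenue = 52 × 354/23 = 18408/23.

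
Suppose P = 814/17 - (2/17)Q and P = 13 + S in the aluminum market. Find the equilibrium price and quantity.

Set the two price expressions equal: 814/17 - (2/17)Q = 13 + Q.
593/17 = (19/17)Q, so Q* = 593/19.
P* = 814/17 − (2/17)(593/19) = 840/19.

P* = 840/19, Q* = 593/19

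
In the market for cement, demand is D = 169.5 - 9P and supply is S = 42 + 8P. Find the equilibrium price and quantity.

P* = 7.5, Q* = 102

Set D = S: 169.5 - 9P = 42 + 8P.
127.5 = 17P, so P* = 7.5.
Q* = 169.5 − 9(7.5) = 102.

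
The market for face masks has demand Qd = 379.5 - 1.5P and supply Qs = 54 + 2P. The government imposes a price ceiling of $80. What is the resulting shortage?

Equilibrium price would be P* = 93, so the ceiling at 80 binds.
At P = 80: Qd = 379.5 − 1.5(80) = 259.5, Qs = 54 + 2(80) = 214.
Shortage = 259.5 − 214 = 45.5.

Shortage = 45.5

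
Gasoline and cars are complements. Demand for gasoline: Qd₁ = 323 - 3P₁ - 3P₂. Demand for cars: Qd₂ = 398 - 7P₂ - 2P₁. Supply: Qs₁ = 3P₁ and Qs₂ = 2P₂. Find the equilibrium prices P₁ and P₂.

Market 1: 323 - 3P₁ - 3P₂ = 3P₁ → 6P₁ + 3P₂ = 323.
Market 2: 9P₂ + 2P₁ = 398.
Eliminating P₂: 9×(1) − 3×(2) gives 48P₁ = 1713, so P₁ = 35.6875.
Back-substitute into (2): P₂ = (398 − 2×35.6875) / 9 = 871/24.

P₁ = 35.6875, P₂ = 871/24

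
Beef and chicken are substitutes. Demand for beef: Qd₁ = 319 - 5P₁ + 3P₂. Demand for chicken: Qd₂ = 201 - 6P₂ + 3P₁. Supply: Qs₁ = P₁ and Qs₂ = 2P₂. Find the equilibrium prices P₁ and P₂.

P₁ = 3155/39, P₂ = 721/13

Market 1: 319 - 5P₁ + 3P₂ = P₁ → 6P₁ - 3P₂ = 319.
Market 2: 8P₂ - 3P₁ = 201.
Eliminating P₂: 8×(1) + 3×(2) gives 39P₁ = 3155, so P₁ = 3155/39.
Back-substitute into (2): P₂ = (201 + 3×3155/39) / 8 = 721/13.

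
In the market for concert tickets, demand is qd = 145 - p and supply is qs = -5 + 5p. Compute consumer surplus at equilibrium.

Equilibrium: 145 - p = -5 + 5p gives p* = 25, q* = 120.
Demand choke price (qd = 0): p = 145.
CS = ½(145 − 25)(120) = 7200.

Consumer surplus = 7200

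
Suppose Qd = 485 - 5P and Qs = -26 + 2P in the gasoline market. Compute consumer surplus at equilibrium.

Consumer surplus = 1440

Equilibrium: 485 - 5P = -26 + 2P gives P* = 73, Q* = 120.
Demand choke price (Qd = 0): P = 97.
CS = ½(97 − 73)(120) = 1440.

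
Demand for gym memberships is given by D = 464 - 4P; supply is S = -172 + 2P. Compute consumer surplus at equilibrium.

Equilibrium: 464 - 4P = -172 + 2P gives P* = 106, Q* = 40.
Demand choke price (D = 0): P = 116.
CS = ½(116 − 106)(40) = 200.

Consumer surplus = 200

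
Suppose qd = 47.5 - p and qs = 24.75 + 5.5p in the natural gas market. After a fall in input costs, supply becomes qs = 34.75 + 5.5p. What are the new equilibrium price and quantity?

p' = 51/26, q' = 592/13

Original equilibrium: p* = 3.5, q* = 44.
New equilibrium: 47.5 - p = 34.75 + 5.5p, so 12.75 = 6.5p and p' = 51/26; q' = 47.5 − 1(51/26) = 592/13.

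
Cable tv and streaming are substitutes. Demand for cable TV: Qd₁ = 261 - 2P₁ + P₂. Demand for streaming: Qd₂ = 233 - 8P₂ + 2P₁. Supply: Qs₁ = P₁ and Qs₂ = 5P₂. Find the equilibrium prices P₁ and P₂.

P₁ = 98, P₂ = 33

Market 1: 261 - 2P₁ + P₂ = P₁ → 3P₁ - P₂ = 261.
Market 2: 13P₂ - 2P₁ = 233.
Eliminating P₂: 13×(1) + 1×(2) gives 37P₁ = 3626, so P₁ = 98.
Back-substitute into (2): P₂ = (233 + 2×98) / 13 = 33.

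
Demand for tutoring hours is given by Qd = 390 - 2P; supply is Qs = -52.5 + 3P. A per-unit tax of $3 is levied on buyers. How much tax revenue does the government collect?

Tax revenue = 628.2

Pre-tax equilibrium: P* = 88.5, Q* = 213.
Tax on buyers shifts demand to Qd = 390 − 2(P + 3) = 384 - 2P.
384 - 2P = -52.5 + 3P gives seller price Ps = 87.3; buyers pay Pb = 87.3 + 3 = 90.3.
New quantity: Q = 390 − 2(90.3) = 209.4.
Revenue = 3 × 209.4 = 628.2.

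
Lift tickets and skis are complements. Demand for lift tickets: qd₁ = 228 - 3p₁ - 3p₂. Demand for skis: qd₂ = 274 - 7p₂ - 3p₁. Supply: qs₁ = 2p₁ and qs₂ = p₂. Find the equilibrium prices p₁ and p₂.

p₁ = 1002/31, p₂ = 686/31

Market 1: 228 - 3p₁ - 3p₂ = 2p₁ → 5p₁ + 3p₂ = 228.
Market 2: 8p₂ + 3p₁ = 274.
Eliminating p₂: 8×(1) − 3×(2) gives 31p₁ = 1002, so p₁ = 1002/31.
Back-substitute into (2): p₂ = (274 − 3×1002/31) / 8 = 686/31.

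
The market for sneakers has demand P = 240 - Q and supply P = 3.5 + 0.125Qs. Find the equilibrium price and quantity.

Set the two price expressions equal: 240 - Q = 3.5 + 0.125Q.
236.5 = 1.125Q, so Q* = 1892/9.
P* = 240 − (1)(1892/9) = 268/9.

P* = 268/9, Q* = 1892/9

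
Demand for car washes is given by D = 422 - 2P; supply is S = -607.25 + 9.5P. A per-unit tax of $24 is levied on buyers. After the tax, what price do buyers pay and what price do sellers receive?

Pre-tax equilibrium: P* = 89.5, Q* = 243.
Tax on buyers shifts demand to D = 422 − 2(P + 24) = 374 - 2P.
374 - 2P = -607.25 + 9.5P gives seller price Ps = 3925/46; buyers pay Pb = 3925/46 + 24 = 5029/46.
New quantity: Q = 422 − 2(5029/46) = 4677/23.

Buyers pay 5029/46, sellers receive 3925/46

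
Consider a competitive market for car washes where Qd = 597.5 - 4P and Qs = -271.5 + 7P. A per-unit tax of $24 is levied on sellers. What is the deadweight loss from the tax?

Pre-tax equilibrium: P* = 79, Q* = 281.5.
Tax on sellers shifts supply to Qs = -271.5 + 7(P − 24) = -439.5 + 7P.
597.5 - 4P = -439.5 + 7P gives buyer price Pb = 1037/11; sellers receive Ps = 1037/11 − 24 = 773/11.
New quantity: Q = 597.5 − 4(1037/11) = 4849/22.
DWL = ½ × 24 × (281.5 − 4849/22) = 8064/11.

Deadweight loss = 8064/11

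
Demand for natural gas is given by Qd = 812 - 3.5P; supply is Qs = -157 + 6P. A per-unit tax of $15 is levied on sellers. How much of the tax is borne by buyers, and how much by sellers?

Pre-tax equilibrium: P* = 102, Q* = 455.
Tax on sellers shifts supply to Qs = -157 + 6(P − 15) = -247 + 6P.
812 - 3.5P = -247 + 6P gives buyer price Pb = 2118/19; sellers receive Ps = 2118/19 − 15 = 1833/19.
New quantity: Q = 812 − 3.5(2118/19) = 8015/19.
Buyer burden = 2118/19 − 102 = 180/19; seller burden = 102 − 1833/19 = 105/19.

Buyers bear 180/19, sellers bear 105/19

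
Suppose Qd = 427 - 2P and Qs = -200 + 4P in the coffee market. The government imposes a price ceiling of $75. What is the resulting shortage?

Equilibrium price would be P* = 104.5, so the ceiling at 75 binds.
At P = 75: Qd = 427 − 2(75) = 277, Qs = -200 + 4(75) = 100.
Shortage = 277 − 100 = 177.

Shortage = 177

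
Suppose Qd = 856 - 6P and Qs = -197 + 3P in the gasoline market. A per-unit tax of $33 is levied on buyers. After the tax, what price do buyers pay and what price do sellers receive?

Buyers pay $128, sellers receive $95

Pre-tax equilibrium: P* = 117, Q* = 154.
Tax on buyers shifts demand to Qd = 856 − 6(P + 33) = 658 - 6P.
658 - 6P = -197 + 3P gives seller price Ps = 95; buyers pay Pb = 95 + 33 = 128.
New quantity: Q = 856 − 6(128) = 88.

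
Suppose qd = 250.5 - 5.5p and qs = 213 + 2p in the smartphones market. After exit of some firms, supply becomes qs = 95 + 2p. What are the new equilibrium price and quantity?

Original equilibrium: p* = 5, q* = 223.
New equilibrium: 250.5 - 5.5p = 95 + 2p, so 155.5 = 7.5p and p' = 311/15; q' = 250.5 − 5.5(311/15) = 2047/15.

p' = 311/15, q' = 2047/15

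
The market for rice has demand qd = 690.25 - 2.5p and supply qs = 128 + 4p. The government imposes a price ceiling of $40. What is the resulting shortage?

Shortage = 302.25

Equilibrium price would be p* = 86.5, so the ceiling at 40 binds.
At p = 40: qd = 690.25 − 2.5(40) = 590.25, qs = 128 + 4(40) = 288.
Shortage = 590.25 − 288 = 302.25.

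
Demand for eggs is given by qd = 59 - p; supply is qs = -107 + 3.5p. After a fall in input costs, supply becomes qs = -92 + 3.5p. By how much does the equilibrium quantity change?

Original equilibrium: p* = 332/9, q* = 199/9.
New equilibrium: 59 - p = -92 + 3.5p, so 151 = 4.5p and p' = 302/9; q' = 59 − 1(302/9) = 229/9.
Change in quantity: 229/9 − 199/9 = 10/3.

Δq = 10/3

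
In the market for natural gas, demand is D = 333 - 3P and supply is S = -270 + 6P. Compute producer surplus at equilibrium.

Equilibrium: 333 - 3P = -270 + 6P gives P* = 67, Q* = 132.
Supply starts at P = 45 (where S = 0).
PS = ½(67 − 45)(132) = 1452.

Producer surplus = 1452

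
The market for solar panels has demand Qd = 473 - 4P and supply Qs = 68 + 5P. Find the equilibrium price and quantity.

Set Qd = Qs: 473 - 4P = 68 + 5P.
405 = 9P, so P* = 45.
Q* = 473 − 4(45) = 293.

P* = 45, Q* = 293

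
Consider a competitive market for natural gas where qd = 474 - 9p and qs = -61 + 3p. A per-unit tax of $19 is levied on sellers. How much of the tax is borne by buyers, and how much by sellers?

Buyers bear $4.75, sellers bear $14.25

Pre-tax equilibrium: p* = 535/12, q* = 72.75.
Tax on sellers shifts supply to qs = -61 + 3(p − 19) = -118 + 3p.
474 - 9p = -118 + 3p gives buyer price pb = 148/3; sellers receive ps = 148/3 − 19 = 91/3.
New quantity: q = 474 − 9(148/3) = 30.
Buyer burden = 148/3 − 535/12 = 4.75; seller burden = 535/12 − 91/3 = 14.25.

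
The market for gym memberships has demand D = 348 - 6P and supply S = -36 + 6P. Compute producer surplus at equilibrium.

Producer surplus = 2028

Equilibrium: 348 - 6P = -36 + 6P gives P* = 32, Q* = 156.
Supply starts at P = 6 (where S = 0).
PS = ½(32 − 6)(156) = 2028.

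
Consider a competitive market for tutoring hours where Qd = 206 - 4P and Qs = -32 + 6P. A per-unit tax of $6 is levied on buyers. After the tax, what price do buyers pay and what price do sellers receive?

Buyers pay $27.4, sellers receive $21.4

Pre-tax equilibrium: P* = 23.8, Q* = 110.8.
Tax on buyers shifts demand to Qd = 206 − 4(P + 6) = 182 - 4P.
182 - 4P = -32 + 6P gives seller price Ps = 21.4; buyers pay Pb = 21.4 + 6 = 27.4.
New quantity: Q = 206 − 4(27.4) = 96.4.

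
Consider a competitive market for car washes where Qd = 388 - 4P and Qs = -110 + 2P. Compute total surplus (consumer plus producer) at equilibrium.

Total surplus = 1176

Equilibrium: 388 - 4P = -110 + 2P gives P* = 83, Q* = 56.
Demand choke price: P = 97; supply starts at P = 55.
CS = ½(97 − 83)(56) = 392; PS = ½(83 − 55)(56) = 784.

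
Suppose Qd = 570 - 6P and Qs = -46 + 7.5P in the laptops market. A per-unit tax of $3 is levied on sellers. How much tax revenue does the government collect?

Pre-tax equilibrium: P* = 1232/27, Q* = 2666/9.
Tax on sellers shifts supply to Qs = -46 + 7.5(P − 3) = -68.5 + 7.5P.
570 - 6P = -68.5 + 7.5P gives buyer price Pb = 1277/27; sellers receive Ps = 1277/27 − 3 = 1196/27.
New quantity: Q = 570 − 6(1277/27) = 2576/9.
Revenue = 3 × 2576/9 = 2576/3.

Tax revenue = 2576/3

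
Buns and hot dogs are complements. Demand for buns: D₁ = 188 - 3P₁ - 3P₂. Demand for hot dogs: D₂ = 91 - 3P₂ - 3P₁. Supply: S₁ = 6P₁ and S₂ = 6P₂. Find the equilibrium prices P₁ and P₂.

Market 1: 188 - 3P₁ - 3P₂ = 6P₁ → 9P₁ + 3P₂ = 188.
Market 2: 9P₂ + 3P₁ = 91.
Eliminating P₂: 9×(1) − 3×(2) gives 72P₁ = 1419, so P₁ = 473/24.
Back-substitute into (2): P₂ = (91 − 3×473/24) / 9 = 85/24.

P₁ = 473/24, P₂ = 85/24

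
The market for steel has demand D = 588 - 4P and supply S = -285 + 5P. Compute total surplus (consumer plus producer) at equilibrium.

Equilibrium: 588 - 4P = -285 + 5P gives P* = 97, Q* = 200.
Demand choke price: P = 147; supply starts at P = 57.
CS = ½(147 − 97)(200) = 5000; PS = ½(97 − 57)(200) = 4000.

Total surplus = 9000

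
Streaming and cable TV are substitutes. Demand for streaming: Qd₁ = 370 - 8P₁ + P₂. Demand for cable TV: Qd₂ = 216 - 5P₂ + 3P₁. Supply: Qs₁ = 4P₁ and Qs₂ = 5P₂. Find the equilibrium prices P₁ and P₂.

Market 1: 370 - 8P₁ + P₂ = 4P₁ → 12P₁ - P₂ = 370.
Market 2: 10P₂ - 3P₁ = 216.
Eliminating P₂: 10×(1) + 1×(2) gives 117P₁ = 3916, so P₁ = 3916/117.
Back-substitute into (2): P₂ = (216 + 3×3916/117) / 10 = 1234/39.

P₁ = 3916/117, P₂ = 1234/39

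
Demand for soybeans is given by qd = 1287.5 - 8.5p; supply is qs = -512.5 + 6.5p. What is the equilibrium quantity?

Set qd = qs: 1287.5 - 8.5p = -512.5 + 6.5p.
1800 = 15p, so p* = 120.
q* = 1287.5 − 8.5(120) = 267.5.

q* = 267.5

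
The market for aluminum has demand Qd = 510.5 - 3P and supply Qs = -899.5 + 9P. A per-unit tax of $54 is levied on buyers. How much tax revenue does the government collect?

Tax revenue = 1971

Pre-tax equilibrium: P* = 117.5, Q* = 158.
Tax on buyers shifts demand to Qd = 510.5 − 3(P + 54) = 348.5 - 3P.
348.5 - 3P = -899.5 + 9P gives seller price Ps = 104; buyers pay Pb = 104 + 54 = 158.
New quantity: Q = 510.5 − 3(158) = 36.5.
Revenue = 54 × 36.5 = 1971.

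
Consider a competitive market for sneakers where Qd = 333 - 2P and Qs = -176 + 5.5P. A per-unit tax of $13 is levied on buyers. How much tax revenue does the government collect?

Pre-tax equilibrium: P* = 1018/15, Q* = 2959/15.
Tax on buyers shifts demand to Qd = 333 − 2(P + 13) = 307 - 2P.
307 - 2P = -176 + 5.5P gives seller price Ps = 64.4; buyers pay Pb = 64.4 + 13 = 77.4.
New quantity: Q = 333 − 2(77.4) = 178.2.
Revenue = 13 × 178.2 = 2316.6.

Tax revenue = 2316.6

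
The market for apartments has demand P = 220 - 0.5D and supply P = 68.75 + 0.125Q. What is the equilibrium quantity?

Q* = 242

Set the two price expressions equal: 220 - 0.5Q = 68.75 + 0.125Q.
151.25 = 0.625Q, so Q* = 242.
P* = 220 − (0.5)(242) = 99.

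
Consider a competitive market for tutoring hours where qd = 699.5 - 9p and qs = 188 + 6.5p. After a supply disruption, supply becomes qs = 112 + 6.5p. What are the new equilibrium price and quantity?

Original equilibrium: p* = 33, q* = 402.5.
New equilibrium: 699.5 - 9p = 112 + 6.5p, so 587.5 = 15.5p and p' = 1175/31; q' = 699.5 − 9(1175/31) = 22219/62.

p' = 1175/31, q' = 22219/62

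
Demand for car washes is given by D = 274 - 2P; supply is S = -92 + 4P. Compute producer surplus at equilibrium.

Equilibrium: 274 - 2P = -92 + 4P gives P* = 61, Q* = 152.
Supply starts at P = 23 (where S = 0).
PS = ½(61 − 23)(152) = 2888.

Producer surplus = 2888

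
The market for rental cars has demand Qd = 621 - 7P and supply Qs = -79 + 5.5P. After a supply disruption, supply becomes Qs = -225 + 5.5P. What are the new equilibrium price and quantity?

Original equilibrium: P* = 56, Q* = 229.
New equilibrium: 621 - 7P = -225 + 5.5P, so 846 = 12.5P and P' = 67.68; Q' = 621 − 7(67.68) = 147.24.

P' = 67.68, Q' = 147.24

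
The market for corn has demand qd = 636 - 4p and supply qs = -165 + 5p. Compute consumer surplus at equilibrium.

Consumer surplus = 9800

Equilibrium: 636 - 4p = -165 + 5p gives p* = 89, q* = 280.
Demand choke price (qd = 0): p = 159.
CS = ½(159 − 89)(280) = 9800.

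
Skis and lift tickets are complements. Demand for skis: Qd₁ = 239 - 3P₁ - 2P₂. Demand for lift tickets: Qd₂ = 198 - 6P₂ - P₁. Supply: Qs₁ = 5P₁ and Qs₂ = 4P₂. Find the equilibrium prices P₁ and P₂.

P₁ = 997/39, P₂ = 1345/78

Market 1: 239 - 3P₁ - 2P₂ = 5P₁ → 8P₁ + 2P₂ = 239.
Market 2: 10P₂ + P₁ = 198.
Eliminating P₂: 10×(1) − 2×(2) gives 78P₁ = 1994, so P₁ = 997/39.
Back-substitute into (2): P₂ = (198 − 1×997/39) / 10 = 1345/78.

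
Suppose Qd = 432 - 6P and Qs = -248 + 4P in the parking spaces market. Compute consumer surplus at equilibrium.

Consumer surplus = 48

Equilibrium: 432 - 6P = -248 + 4P gives P* = 68, Q* = 24.
Demand choke price (Qd = 0): P = 72.
CS = ½(72 − 68)(24) = 48.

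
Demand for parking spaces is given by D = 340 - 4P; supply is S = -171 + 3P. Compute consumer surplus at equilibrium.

Consumer surplus = 288

Equilibrium: 340 - 4P = -171 + 3P gives P* = 73, Q* = 48.
Demand choke price (D = 0): P = 85.
CS = ½(85 − 73)(48) = 288.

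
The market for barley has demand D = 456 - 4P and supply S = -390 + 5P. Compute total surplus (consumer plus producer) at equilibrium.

Equilibrium: 456 - 4P = -390 + 5P gives P* = 94, Q* = 80.
Demand choke price: P = 114; supply starts at P = 78.
CS = ½(114 − 94)(80) = 800; PS = ½(94 − 78)(80) = 640.

Total surplus = 1440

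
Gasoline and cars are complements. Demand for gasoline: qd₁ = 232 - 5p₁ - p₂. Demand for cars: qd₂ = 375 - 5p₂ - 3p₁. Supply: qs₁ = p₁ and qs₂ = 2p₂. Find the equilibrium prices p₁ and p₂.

Market 1: 232 - 5p₁ - p₂ = p₁ → 6p₁ + p₂ = 232.
Market 2: 7p₂ + 3p₁ = 375.
Eliminating p₂: 7×(1) − 1×(2) gives 39p₁ = 1249, so p₁ = 1249/39.
Back-substitute into (2): p₂ = (375 − 3×1249/39) / 7 = 518/13.

p₁ = 1249/39, p₂ = 518/13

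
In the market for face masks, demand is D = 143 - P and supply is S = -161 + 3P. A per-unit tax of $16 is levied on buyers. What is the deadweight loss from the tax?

Pre-tax equilibrium: P* = 76, Q* = 67.
Tax on buyers shifts demand to D = 143 − 1(P + 16) = 127 - P.
127 - P = -161 + 3P gives seller price Ps = 72; buyers pay Pb = 72 + 16 = 88.
New quantity: Q = 143 − 1(88) = 55.
DWL = ½ × 16 × (67 − 55) = 96.

Deadweight loss = 96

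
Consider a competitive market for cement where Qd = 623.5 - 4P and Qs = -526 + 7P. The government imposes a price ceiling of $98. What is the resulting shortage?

Equilibrium price would be P* = 104.5, so the ceiling at 98 binds.
At P = 98: Qd = 623.5 − 4(98) = 231.5, Qs = -526 + 7(98) = 160.
Shortage = 231.5 − 160 = 71.5.

Shortage = 71.5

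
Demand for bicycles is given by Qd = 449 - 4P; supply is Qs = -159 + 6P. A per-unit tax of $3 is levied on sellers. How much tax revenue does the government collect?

Tax revenue = 595.8

Pre-tax equilibrium: P* = 60.8, Q* = 205.8.
Tax on sellers shifts supply to Qs = -159 + 6(P − 3) = -177 + 6P.
449 - 4P = -177 + 6P gives buyer price Pb = 62.6; sellers receive Ps = 62.6 − 3 = 59.6.
New quantity: Q = 449 − 4(62.6) = 198.6.
Revenue = 3 × 198.6 = 595.8.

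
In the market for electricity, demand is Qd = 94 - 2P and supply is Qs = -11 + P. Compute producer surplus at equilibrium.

Producer surplus = 288

Equilibrium: 94 - 2P = -11 + P gives P* = 35, Q* = 24.
Supply starts at P = 11 (where Qs = 0).
PS = ½(35 − 11)(24) = 288.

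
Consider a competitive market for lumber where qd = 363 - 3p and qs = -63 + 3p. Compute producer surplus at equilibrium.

Equilibrium: 363 - 3p = -63 + 3p gives p* = 71, q* = 150.
Supply starts at p = 21 (where qs = 0).
PS = ½(71 − 21)(150) = 3750.

Producer surplus = 3750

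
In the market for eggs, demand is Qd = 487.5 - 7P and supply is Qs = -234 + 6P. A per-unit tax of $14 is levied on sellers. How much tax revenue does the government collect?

Tax revenue = 9786/13

Pre-tax equilibrium: P* = 55.5, Q* = 99.
Tax on sellers shifts supply to Qs = -234 + 6(P − 14) = -318 + 6P.
487.5 - 7P = -318 + 6P gives buyer price Pb = 1611/26; sellers receive Ps = 1611/26 − 14 = 1247/26.
New quantity: Q = 487.5 − 7(1611/26) = 699/13.
Revenue = 14 × 699/13 = 9786/13.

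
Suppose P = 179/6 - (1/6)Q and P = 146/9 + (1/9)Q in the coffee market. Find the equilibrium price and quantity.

Set the two price expressions equal: 179/6 - (1/6)Q = 146/9 + (1/9)Q.
245/18 = (5/18)Q, so Q* = 49.
P* = 179/6 − (1/6)(49) = 65/3.

P* = 65/3, Q* = 49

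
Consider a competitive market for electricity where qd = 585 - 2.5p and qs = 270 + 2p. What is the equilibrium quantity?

Set qd = qs: 585 - 2.5p = 270 + 2p.
315 = 4.5p, so p* = 70.
q* = 585 − 2.5(70) = 410.

q* = 410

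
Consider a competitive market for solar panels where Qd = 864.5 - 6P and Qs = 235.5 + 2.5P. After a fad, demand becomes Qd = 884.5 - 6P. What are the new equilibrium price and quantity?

P' = 1298/17, Q' = 14497/34

Original equilibrium: P* = 74, Q* = 420.5.
New equilibrium: 884.5 - 6P = 235.5 + 2.5P, so 649 = 8.5P and P' = 1298/17; Q' = 884.5 − 6(1298/17) = 14497/34.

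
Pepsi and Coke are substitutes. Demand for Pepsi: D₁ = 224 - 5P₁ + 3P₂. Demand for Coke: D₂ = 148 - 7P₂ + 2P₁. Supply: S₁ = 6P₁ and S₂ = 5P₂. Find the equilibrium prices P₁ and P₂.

P₁ = 174/7, P₂ = 346/21

Market 1: 224 - 5P₁ + 3P₂ = 6P₁ → 11P₁ - 3P₂ = 224.
Market 2: 12P₂ - 2P₁ = 148.
Eliminating P₂: 12×(1) + 3×(2) gives 126P₁ = 3132, so P₁ = 174/7.
Back-substitute into (2): P₂ = (148 + 2×174/7) / 12 = 346/21.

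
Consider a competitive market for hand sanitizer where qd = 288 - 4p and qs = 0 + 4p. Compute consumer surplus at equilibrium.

Equilibrium: 288 - 4p = 0 + 4p gives p* = 36, q* = 144.
Demand choke price (qd = 0): p = 72.
CS = ½(72 − 36)(144) = 2592.

Consumer surplus = 2592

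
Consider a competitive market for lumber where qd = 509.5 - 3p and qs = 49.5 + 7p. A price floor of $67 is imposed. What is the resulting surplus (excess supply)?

Surplus = 210

Equilibrium price would be p* = 46, so the floor at 67 binds.
At p = 67: qd = 308.5, qs = 518.5.
Surplus = 518.5 − 308.5 = 210.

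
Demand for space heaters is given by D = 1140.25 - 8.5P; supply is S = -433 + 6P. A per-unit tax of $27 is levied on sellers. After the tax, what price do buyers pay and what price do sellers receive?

Buyers pay 6941/58, sellers receive 5375/58

Pre-tax equilibrium: P* = 108.5, Q* = 218.
Tax on sellers shifts supply to S = -433 + 6(P − 27) = -595 + 6P.
1140.25 - 8.5P = -595 + 6P gives buyer price Pb = 6941/58; sellers receive Ps = 6941/58 − 27 = 5375/58.
New quantity: Q = 1140.25 − 8.5(6941/58) = 3568/29.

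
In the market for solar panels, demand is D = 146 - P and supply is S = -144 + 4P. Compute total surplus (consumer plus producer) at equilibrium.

Total surplus = 4840

Equilibrium: 146 - P = -144 + 4P gives P* = 58, Q* = 88.
Demand choke price: P = 146; supply starts at P = 36.
CS = ½(146 − 58)(88) = 3872; PS = ½(58 − 36)(88) = 968.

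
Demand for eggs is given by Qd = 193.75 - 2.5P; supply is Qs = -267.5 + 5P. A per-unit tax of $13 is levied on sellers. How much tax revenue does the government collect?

Tax revenue = 715/3

Pre-tax equilibrium: P* = 61.5, Q* = 40.
Tax on sellers shifts supply to Qs = -267.5 + 5(P − 13) = -332.5 + 5P.
193.75 - 2.5P = -332.5 + 5P gives buyer price Pb = 421/6; sellers receive Ps = 421/6 − 13 = 343/6.
New quantity: Q = 193.75 − 2.5(421/6) = 55/3.
Revenue = 13 × 55/3 = 715/3.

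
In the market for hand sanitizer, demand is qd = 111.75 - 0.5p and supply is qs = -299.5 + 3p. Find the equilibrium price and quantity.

p* = 117.5, q* = 53

Set qd = qs: 111.75 - 0.5p = -299.5 + 3p.
411.25 = 3.5p, so p* = 117.5.
q* = 111.75 − 0.5(117.5) = 53.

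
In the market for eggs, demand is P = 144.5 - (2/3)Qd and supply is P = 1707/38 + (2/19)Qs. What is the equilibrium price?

Set the two price expressions equal: 144.5 - (2/3)Q = 1707/38 + (2/19)Q.
1892/19 = (44/57)Q, so Q* = 129.
P* = 144.5 − (2/3)(129) = 58.5.

P* = 58.5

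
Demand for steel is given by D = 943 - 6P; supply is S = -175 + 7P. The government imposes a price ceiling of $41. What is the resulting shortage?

Shortage = 585

Equilibrium price would be P* = 86, so the ceiling at 41 binds.
At P = 41: D = 943 − 6(41) = 697, S = -175 + 7(41) = 112.
Shortage = 697 − 112 = 585.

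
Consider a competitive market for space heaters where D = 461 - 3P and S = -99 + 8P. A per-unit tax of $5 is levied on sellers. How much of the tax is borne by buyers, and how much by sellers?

Buyers bear 40/11, sellers bear 15/11

Pre-tax equilibrium: P* = 560/11, Q* = 3391/11.
Tax on sellers shifts supply to S = -99 + 8(P − 5) = -139 + 8P.
461 - 3P = -139 + 8P gives buyer price Pb = 600/11; sellers receive Ps = 600/11 − 5 = 545/11.
New quantity: Q = 461 − 3(600/11) = 3271/11.
Buyer burden = 600/11 − 560/11 = 40/11; seller burden = 560/11 − 545/11 = 15/11.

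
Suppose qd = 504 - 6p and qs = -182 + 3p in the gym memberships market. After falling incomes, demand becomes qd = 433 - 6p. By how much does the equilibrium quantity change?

Δq = -71/3

Original equilibrium: p* = 686/9, q* = 140/3.
New equilibrium: 433 - 6p = -182 + 3p, so 615 = 9p and p' = 205/3; q' = 433 − 6(205/3) = 23.
Change in quantity: 23 − 140/3 = -71/3.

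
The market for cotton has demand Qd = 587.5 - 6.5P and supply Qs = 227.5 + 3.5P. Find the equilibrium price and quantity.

P* = 36, Q* = 353.5

Set Qd = Qs: 587.5 - 6.5P = 227.5 + 3.5P.
360 = 10P, so P* = 36.
Q* = 587.5 − 6.5(36) = 353.5.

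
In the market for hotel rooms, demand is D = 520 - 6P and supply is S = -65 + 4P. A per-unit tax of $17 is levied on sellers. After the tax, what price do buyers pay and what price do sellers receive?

Buyers pay $65.3, sellers receive $48.3

Pre-tax equilibrium: P* = 58.5, Q* = 169.
Tax on sellers shifts supply to S = -65 + 4(P − 17) = -133 + 4P.
520 - 6P = -133 + 4P gives buyer price Pb = 65.3; sellers receive Ps = 65.3 − 17 = 48.3.
New quantity: Q = 520 − 6(65.3) = 128.2.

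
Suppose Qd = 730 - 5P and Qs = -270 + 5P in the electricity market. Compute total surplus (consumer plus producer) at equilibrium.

Total surplus = 10580

Equilibrium: 730 - 5P = -270 + 5P gives P* = 100, Q* = 230.
Demand choke price: P = 146; supply starts at P = 54.
CS = ½(146 − 100)(230) = 5290; PS = ½(100 − 54)(230) = 5290.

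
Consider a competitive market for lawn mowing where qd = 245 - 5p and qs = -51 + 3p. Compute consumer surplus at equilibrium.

Consumer surplus = 360

Equilibrium: 245 - 5p = -51 + 3p gives p* = 37, q* = 60.
Demand choke price (qd = 0): p = 49.
CS = ½(49 − 37)(60) = 360.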